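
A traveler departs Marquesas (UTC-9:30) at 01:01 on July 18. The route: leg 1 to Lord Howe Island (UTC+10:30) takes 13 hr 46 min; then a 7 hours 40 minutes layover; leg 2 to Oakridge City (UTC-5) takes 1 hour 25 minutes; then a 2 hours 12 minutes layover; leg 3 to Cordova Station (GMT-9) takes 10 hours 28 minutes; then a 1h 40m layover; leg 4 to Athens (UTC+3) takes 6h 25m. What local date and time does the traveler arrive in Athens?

Convert departure to UTC: 01:01 + 9:30 = 10:31 UTC on Jul 18.
Add 13 hours and 46 minutes leg 1 → 00:17 UTC (Jul 19).
Add 7 hours and 40 minutes layover in Lord Howe Island → 07:57 UTC.
Add 1 hour and 25 minutes leg 2 → 09:22 UTC.
Add 2 hours and 12 minutes layover in Oakridge City → 11:34 UTC.
Add 10 hours 28 minutes leg 3 → 22:02 UTC.
Add 1 hour and 40 minutes layover in Cordova Station → 23:42 UTC.
Add 6 hours 25 minutes leg 4 → 06:07 UTC (Jul 20).
Athens is UTC+3:00, so local arrival = 06:07 + 3:00 = 09:07 on Jul 20.

09:07 on July 20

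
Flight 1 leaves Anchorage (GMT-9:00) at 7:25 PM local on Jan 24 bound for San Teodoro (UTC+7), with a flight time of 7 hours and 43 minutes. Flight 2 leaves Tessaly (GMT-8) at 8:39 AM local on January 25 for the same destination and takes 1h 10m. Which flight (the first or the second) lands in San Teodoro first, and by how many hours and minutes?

Flight 1 in UTC: 7:25 PM + 9:00 = 4:25 AM on Jan 25.
+7 hours and 43 minutes → arrive 12:08 PM UTC on Jan 25.
Flight 2 in UTC: 8:39 AM + 8:00 = 4:39 PM on Jan 25.
+1 hour 10 minutes → arrive 5:49 PM UTC on Jan 25.
Flight 1 lands earlier by 5 hours 41 minutes.

the first, by 5 hours 41 minutes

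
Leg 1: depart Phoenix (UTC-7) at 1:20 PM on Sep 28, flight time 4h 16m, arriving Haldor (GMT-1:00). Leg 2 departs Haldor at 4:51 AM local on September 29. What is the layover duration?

Convert departure to UTC: 1:20 PM + 7:00 = 8:20 PM UTC on Sep 28.
Add 4 hours 16 minutes flight time → 12:36 AM UTC (Sep 29).
Haldor is UTC−1:00, so local arrival = 12:36 AM − 1:00 = 11:36 PM on Sep 28.
Layover = 4:51 AM − 11:36 PM (+1 day) = 5 hours 15 minutes.

5 hours 15 minutes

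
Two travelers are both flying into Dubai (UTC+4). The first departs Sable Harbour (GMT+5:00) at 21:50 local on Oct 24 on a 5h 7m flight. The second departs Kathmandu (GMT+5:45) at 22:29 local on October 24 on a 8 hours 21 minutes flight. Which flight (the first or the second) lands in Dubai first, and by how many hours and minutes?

Flight 1 in UTC: 21:50 − 5:00 = 16:50 on Oct 24.
+5 hours 7 minutes → arrive 21:57 UTC on Oct 24.
Flight 2 in UTC: 22:29 − 5:45 = 16:44 on Oct 24.
+8 hours 21 minutes → arrive 01:05 UTC on Oct 25.
Flight 1 lands earlier by 3 hours 8 minutes.

the first, by 3 hours 8 minutes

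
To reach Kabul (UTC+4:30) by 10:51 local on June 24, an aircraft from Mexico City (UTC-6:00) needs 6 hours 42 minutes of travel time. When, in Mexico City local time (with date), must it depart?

17:39 on June 23

Target arrival in UTC: 10:51 − 4:30 = 06:21 on Jun 24.
Subtract 6 hours and 42 minutes → departure 23:39 UTC on Jun 23.
Mexico City is UTC−6:00: 23:39 − 6:00 = 17:39 on Jun 23.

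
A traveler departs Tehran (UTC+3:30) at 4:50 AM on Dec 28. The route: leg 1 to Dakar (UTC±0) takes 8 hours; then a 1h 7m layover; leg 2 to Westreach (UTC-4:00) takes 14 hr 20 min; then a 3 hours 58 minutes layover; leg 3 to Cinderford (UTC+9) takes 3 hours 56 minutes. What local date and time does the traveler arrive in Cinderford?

Convert departure to UTC: 4:50 AM − 3:30 = 1:20 AM UTC on Dec 28.
Add 8 hours leg 1 → 9:20 AM UTC.
Add 1 hour 7 minutes layover in Dakar → 10:27 AM UTC.
Add 14 hours and 20 minutes leg 2 → 12:47 AM UTC (Dec 29).
Add 3 hours and 58 minutes layover in Westreach → 4:45 AM UTC.
Add 3 hours 56 minutes leg 3 → 8:41 AM UTC.
Cinderford is UTC+9:00, so local arrival = 8:41 AM + 9:00 = 5:41 PM on Dec 29.

5:41 PM on Dec 29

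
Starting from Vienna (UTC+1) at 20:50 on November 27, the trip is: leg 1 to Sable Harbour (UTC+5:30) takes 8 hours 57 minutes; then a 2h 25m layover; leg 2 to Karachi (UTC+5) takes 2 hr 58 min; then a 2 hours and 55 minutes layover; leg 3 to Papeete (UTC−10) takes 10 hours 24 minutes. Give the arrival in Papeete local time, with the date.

13:29 on November 28

Convert departure to UTC: 20:50 − 1:00 = 19:50 UTC on Nov 27.
Add 8 hours 57 minutes leg 1 → 04:47 UTC (Nov 28).
Add 2 hours 25 minutes layover in Sable Harbour → 07:12 UTC.
Add 2 hours 58 minutes leg 2 → 10:10 UTC.
Add 2 hours 55 minutes layover in Karachi → 13:05 UTC.
Add 10 hours 24 minutes leg 3 → 23:29 UTC.
Papeete is UTC−10:00, so local arrival = 23:29 − 10:00 = 13:29 on Nov 28.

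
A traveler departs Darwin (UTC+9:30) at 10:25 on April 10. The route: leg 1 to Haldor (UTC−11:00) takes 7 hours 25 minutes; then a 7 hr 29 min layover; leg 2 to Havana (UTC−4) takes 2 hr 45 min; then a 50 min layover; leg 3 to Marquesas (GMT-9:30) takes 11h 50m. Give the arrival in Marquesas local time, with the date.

21:44 on Apr 10

Convert departure to UTC: 10:25 − 9:30 = 00:55 UTC on Apr 10.
Add 7 hours and 25 minutes leg 1 → 08:20 UTC.
Add 7 hours 29 minutes layover in Haldor → 15:49 UTC.
Add 2 hours 45 minutes leg 2 → 18:34 UTC.
Add 50 minutes layover in Havana → 19:24 UTC.
Add 11 hours and 50 minutes leg 3 → 07:14 UTC (Apr 11).
Marquesas is UTC−9:30, so local arrival = 07:14 − 9:30 = 21:44 on Apr 10.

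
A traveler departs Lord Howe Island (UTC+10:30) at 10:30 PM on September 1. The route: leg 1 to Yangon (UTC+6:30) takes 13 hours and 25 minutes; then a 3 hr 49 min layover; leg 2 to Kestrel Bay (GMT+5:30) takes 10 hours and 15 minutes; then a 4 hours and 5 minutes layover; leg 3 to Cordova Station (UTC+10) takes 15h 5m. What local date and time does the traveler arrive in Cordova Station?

Convert departure to UTC: 10:30 PM − 10:30 = 12:00 PM UTC on Sep 1.
Add 13 hours and 25 minutes leg 1 → 1:25 AM UTC (Sep 2).
Add 3 hours and 49 minutes layover in Yangon → 5:14 AM UTC.
Add 10 hours 15 minutes leg 2 → 3:29 PM UTC.
Add 4 hours 5 minutes layover in Kestrel Bay → 7:34 PM UTC.
Add 15 hours 5 minutes leg 3 → 10:39 AM UTC (Sep 3).
Cordova Station is UTC+10:00, so local arrival = 10:39 AM + 10:00 = 8:39 PM on Sep 3.

8:39 PM on September 3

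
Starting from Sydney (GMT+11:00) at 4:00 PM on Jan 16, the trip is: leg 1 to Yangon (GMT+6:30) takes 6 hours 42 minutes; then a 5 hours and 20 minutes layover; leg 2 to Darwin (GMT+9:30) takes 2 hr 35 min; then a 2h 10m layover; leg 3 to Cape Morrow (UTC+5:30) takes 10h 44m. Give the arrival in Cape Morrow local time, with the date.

2:01 PM on January 17

Convert departure to UTC: 4:00 PM − 11:00 = 5:00 AM UTC on Jan 16.
Add 6 hours 42 minutes leg 1 → 11:42 AM UTC.
Add 5 hours 20 minutes layover in Yangon → 5:02 PM UTC.
Add 2 hours 35 minutes leg 2 → 7:37 PM UTC.
Add 2 hours 10 minutes layover in Darwin → 9:47 PM UTC.
Add 10 hours and 44 minutes leg 3 → 8:31 AM UTC (Jan 17).
Cape Morrow is UTC+5:30, so local arrival = 8:31 AM + 5:30 = 2:01 PM on Jan 17.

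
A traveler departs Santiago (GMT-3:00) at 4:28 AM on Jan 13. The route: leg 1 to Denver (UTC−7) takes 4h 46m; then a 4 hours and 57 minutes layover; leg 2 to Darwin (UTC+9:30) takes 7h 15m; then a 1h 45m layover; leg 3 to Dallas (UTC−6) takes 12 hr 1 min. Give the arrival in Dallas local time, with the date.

8:12 AM on January 14

Convert departure to UTC: 4:28 AM + 3:00 = 7:28 AM UTC on Jan 13.
Add 4 hours 46 minutes leg 1 → 12:14 PM UTC.
Add 4 hours and 57 minutes layover in Denver → 5:11 PM UTC.
Add 7 hours and 15 minutes leg 2 → 12:26 AM UTC (Jan 14).
Add 1 hour and 45 minutes layover in Darwin → 2:11 AM UTC.
Add 12 hours and 1 minute leg 3 → 2:12 PM UTC.
Dallas is UTC−6:00, so local arrival = 2:12 PM − 6:00 = 8:12 AM on Jan 14.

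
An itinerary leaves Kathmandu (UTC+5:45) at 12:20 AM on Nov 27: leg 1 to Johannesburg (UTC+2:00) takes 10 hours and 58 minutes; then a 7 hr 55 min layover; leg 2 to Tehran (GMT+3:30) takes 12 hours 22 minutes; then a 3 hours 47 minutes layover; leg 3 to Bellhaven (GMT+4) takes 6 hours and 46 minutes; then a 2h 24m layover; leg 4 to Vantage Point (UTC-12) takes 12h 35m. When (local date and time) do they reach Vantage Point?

3:22 PM on Nov 28

Convert departure to UTC: 12:20 AM − 5:45 = 6:35 PM UTC on Nov 26.
Add 10 hours 58 minutes leg 1 → 5:33 AM UTC (Nov 27).
Add 7 hours 55 minutes layover in Johannesburg → 1:28 PM UTC.
Add 12 hours and 22 minutes leg 2 → 1:50 AM UTC (Nov 28).
Add 3 hours 47 minutes layover in Tehran → 5:37 AM UTC.
Add 6 hours 46 minutes leg 3 → 12:23 PM UTC.
Add 2 hours and 24 minutes layover in Bellhaven → 2:47 PM UTC.
Add 12 hours and 35 minutes leg 4 → 3:22 AM UTC (Nov 29).
Vantage Point is UTC−12:00, so local arrival = 3:22 AM − 12:00 = 3:22 PM on Nov 28.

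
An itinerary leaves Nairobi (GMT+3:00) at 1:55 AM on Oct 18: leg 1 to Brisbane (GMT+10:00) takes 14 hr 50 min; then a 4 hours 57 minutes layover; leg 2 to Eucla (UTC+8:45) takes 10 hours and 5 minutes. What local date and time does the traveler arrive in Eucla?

1:32 PM on October 19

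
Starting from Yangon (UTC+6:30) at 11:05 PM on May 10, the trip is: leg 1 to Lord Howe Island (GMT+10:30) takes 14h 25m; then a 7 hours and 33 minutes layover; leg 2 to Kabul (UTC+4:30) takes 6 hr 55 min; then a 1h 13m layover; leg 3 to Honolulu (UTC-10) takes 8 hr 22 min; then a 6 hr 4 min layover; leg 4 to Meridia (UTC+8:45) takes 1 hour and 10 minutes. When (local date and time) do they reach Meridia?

Convert departure to UTC: 11:05 PM − 6:30 = 4:35 PM UTC on May 10.
Add 14 hours 25 minutes leg 1 → 7:00 AM UTC (May 11).
Add 7 hours 33 minutes layover in Lord Howe Island → 2:33 PM UTC.
Add 6 hours and 55 minutes leg 2 → 9:28 PM UTC.
Add 1 hour 13 minutes layover in Kabul → 10:41 PM UTC.
Add 8 hours and 22 minutes leg 3 → 7:03 AM UTC (May 12).
Add 6 hours and 4 minutes layover in Honolulu → 1:07 PM UTC.
Add 1 hour and 10 minutes leg 4 → 2:17 PM UTC.
Meridia is UTC+8:45, so local arrival = 2:17 PM + 8:45 = 11:02 PM on May 12.

11:02 PM on May 12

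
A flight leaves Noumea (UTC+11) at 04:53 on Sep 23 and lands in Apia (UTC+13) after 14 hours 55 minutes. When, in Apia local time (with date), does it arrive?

21:48 on Sep 23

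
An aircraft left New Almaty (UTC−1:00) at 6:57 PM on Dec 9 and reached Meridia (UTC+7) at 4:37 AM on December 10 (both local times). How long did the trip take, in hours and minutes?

1 hour 40 minutes

Departure in UTC: 6:57 PM + 1:00 = 7:57 PM on Dec 9.
Arrival in UTC: 4:37 AM − 7:00 = 9:37 PM on Dec 9.
Elapsed = 9:37 PM − 7:57 PM = 1 hour 40 minutes.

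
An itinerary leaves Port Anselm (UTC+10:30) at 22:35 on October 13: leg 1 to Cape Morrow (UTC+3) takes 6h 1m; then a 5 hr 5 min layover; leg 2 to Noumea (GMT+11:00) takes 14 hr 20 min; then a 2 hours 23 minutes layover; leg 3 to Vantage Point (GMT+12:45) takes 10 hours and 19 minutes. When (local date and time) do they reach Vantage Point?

14:58 on October 15

Convert departure to UTC: 22:35 − 10:30 = 12:05 UTC on Oct 13.
Add 6 hours 1 minute leg 1 → 18:06 UTC.
Add 5 hours 5 minutes layover in Cape Morrow → 23:11 UTC.
Add 14 hours and 20 minutes leg 2 → 13:31 UTC (Oct 14).
Add 2 hours and 23 minutes layover in Noumea → 15:54 UTC.
Add 10 hours and 19 minutes leg 3 → 02:13 UTC (Oct 15).
Vantage Point is UTC+12:45, so local arrival = 02:13 + 12:45 = 14:58 on Oct 15.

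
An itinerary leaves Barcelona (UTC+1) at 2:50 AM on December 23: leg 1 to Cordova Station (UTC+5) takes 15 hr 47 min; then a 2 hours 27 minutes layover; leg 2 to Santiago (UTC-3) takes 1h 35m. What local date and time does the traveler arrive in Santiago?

6:39 PM on December 23

Convert departure to UTC: 2:50 AM − 1:00 = 1:50 AM UTC on Dec 23.
Add 15 hours 47 minutes leg 1 → 5:37 PM UTC.
Add 2 hours and 27 minutes layover in Cordova Station → 8:04 PM UTC.
Add 1 hour 35 minutes leg 2 → 9:39 PM UTC.
Santiago is UTC−3:00, so local arrival = 9:39 PM − 3:00 = 6:39 PM on Dec 23.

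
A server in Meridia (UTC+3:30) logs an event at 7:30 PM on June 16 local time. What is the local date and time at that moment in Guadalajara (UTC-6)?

Guadalajara is 9:30 behind Meridia.
Shift by the zone difference: 7:30 PM − 9:30 = 10:00 AM on Jun 16 in Guadalajara.

10:00 AM on June 16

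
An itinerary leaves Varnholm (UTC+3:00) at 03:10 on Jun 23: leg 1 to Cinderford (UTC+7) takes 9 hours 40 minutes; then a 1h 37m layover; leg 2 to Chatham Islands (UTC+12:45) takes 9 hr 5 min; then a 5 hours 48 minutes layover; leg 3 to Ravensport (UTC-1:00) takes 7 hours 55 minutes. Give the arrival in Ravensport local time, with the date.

Convert departure to UTC: 03:10 − 3:00 = 00:10 UTC on Jun 23.
Add 9 hours 40 minutes leg 1 → 09:50 UTC.
Add 1 hour and 37 minutes layover in Cinderford → 11:27 UTC.
Add 9 hours and 5 minutes leg 2 → 20:32 UTC.
Add 5 hours 48 minutes layover in Chatham Islands → 02:20 UTC (Jun 24).
Add 7 hours and 55 minutes leg 3 → 10:15 UTC.
Ravensport is UTC−1:00, so local arrival = 10:15 − 1:00 = 09:15 on Jun 24.

09:15 on June 24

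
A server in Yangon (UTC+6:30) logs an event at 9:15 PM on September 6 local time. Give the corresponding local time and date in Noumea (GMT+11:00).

Noumea is 4:30 ahead of Yangon.
Shift by the zone difference: 9:15 PM + 4:30 = 1:45 AM on Sep 7 in Noumea.

1:45 AM on Sep 7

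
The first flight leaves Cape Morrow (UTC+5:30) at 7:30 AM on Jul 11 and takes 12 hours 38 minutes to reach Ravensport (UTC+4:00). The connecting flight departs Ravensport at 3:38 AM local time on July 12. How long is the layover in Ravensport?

9 hours

Convert departure to UTC: 7:30 AM − 5:30 = 2:00 AM UTC on Jul 11.
Add 12 hours and 38 minutes flight time → 2:38 PM UTC.
Ravensport is UTC+4:00, so local arrival = 2:38 PM + 4:00 = 6:38 PM on Jul 11.
Layover = 3:38 AM − 6:38 PM (+1 day) = 9 hours.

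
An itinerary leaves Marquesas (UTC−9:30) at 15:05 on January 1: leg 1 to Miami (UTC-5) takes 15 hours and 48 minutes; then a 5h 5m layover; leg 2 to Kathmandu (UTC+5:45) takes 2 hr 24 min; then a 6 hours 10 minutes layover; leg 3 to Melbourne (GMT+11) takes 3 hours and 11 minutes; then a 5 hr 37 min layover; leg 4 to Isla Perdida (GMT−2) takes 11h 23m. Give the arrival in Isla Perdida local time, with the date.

Convert departure to UTC: 15:05 + 9:30 = 00:35 UTC on Jan 2.
Add 15 hours 48 minutes leg 1 → 16:23 UTC.
Add 5 hours and 5 minutes layover in Miami → 21:28 UTC.
Add 2 hours and 24 minutes leg 2 → 23:52 UTC.
Add 6 hours and 10 minutes layover in Kathmandu → 06:02 UTC (Jan 3).
Add 3 hours and 11 minutes leg 3 → 09:13 UTC.
Add 5 hours 37 minutes layover in Melbourne → 14:50 UTC.
Add 11 hours and 23 minutes leg 4 → 02:13 UTC (Jan 4).
Isla Perdida is UTC−2:00, so local arrival = 02:13 − 2:00 = 00:13 on Jan 4.

00:13 on January 4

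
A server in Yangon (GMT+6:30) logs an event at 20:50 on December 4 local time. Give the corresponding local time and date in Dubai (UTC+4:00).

18:20 on Dec 4

In UTC: 20:50 − 6:30 = 14:20 on Dec 4.
Dubai is UTC+4:00: 14:20 + 4:00 = 18:20 on Dec 4.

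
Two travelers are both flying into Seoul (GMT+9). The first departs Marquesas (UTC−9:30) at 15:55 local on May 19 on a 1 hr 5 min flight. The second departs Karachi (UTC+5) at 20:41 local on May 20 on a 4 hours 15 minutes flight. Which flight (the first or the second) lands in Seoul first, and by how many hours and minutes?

Flight 1 in UTC: 15:55 + 9:30 = 01:25 on May 20.
+1 hour 5 minutes → arrive 02:30 UTC on May 20.
Flight 2 in UTC: 20:41 − 5:00 = 15:41 on May 20.
+4 hours 15 minutes → arrive 19:56 UTC on May 20.
Flight 1 lands earlier by 17 hours 26 minutes.

the first, by 17 hours 26 minutes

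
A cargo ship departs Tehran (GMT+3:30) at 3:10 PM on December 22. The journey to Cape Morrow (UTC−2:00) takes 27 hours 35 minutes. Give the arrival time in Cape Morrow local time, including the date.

1:15 PM on Dec 23

Convert departure to UTC: 3:10 PM − 3:30 = 11:40 AM UTC on Dec 22.
Add 27 hours and 35 minutes travel time → 3:15 PM UTC (Dec 23).
Cape Morrow is UTC−2:00, so local arrival = 3:15 PM − 2:00 = 1:15 PM on Dec 23.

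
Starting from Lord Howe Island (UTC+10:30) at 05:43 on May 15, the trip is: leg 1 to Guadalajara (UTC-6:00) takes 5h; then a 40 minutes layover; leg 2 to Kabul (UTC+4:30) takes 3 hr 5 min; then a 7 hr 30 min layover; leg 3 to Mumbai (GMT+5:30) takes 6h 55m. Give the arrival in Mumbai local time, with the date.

Convert departure to UTC: 05:43 − 10:30 = 19:13 UTC on May 14.
Add 5 hours leg 1 → 00:13 UTC (May 15).
Add 40 minutes layover in Guadalajara → 00:53 UTC.
Add 3 hours 5 minutes leg 2 → 03:58 UTC.
Add 7 hours and 30 minutes layover in Kabul → 11:28 UTC.
Add 6 hours and 55 minutes leg 3 → 18:23 UTC.
Mumbai is UTC+5:30, so local arrival = 18:23 + 5:30 = 23:53 on May 15.

23:53 on May 15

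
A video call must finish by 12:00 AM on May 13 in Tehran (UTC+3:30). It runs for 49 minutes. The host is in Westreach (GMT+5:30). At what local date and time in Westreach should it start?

Target end time in UTC: 12:00 AM − 3:30 = 8:30 PM on May 12.
Subtract 49 minutes → start 7:41 PM UTC on May 12.
Westreach is UTC+5:30: 7:41 PM + 5:30 = 1:11 AM on May 13.

1:11 AM on May 13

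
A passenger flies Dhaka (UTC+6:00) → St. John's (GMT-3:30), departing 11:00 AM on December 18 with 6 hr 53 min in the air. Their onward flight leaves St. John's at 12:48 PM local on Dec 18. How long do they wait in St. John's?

Convert departure to UTC: 11:00 AM − 6:00 = 5:00 AM UTC on Dec 18.
Add 6 hours 53 minutes flight time → 11:53 AM UTC.
St. John's is UTC−3:30, so local arrival = 11:53 AM − 3:30 = 8:23 AM on Dec 18.
Layover = 12:48 PM − 8:23 AM = 4 hours 25 minutes.

4 hours 25 minutes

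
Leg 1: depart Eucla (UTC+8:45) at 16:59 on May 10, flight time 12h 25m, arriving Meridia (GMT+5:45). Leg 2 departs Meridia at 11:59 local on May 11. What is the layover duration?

9 hours 35 minutes

Convert departure to UTC: 16:59 − 8:45 = 08:14 UTC on May 10.
Add 12 hours and 25 minutes flight time → 20:39 UTC.
Meridia is UTC+5:45, so local arrival = 20:39 + 5:45 = 02:24 on May 11.
Layover = 11:59 − 02:24 = 9 hours 35 minutes.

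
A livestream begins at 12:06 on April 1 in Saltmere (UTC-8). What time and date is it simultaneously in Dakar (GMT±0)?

In UTC: 12:06 + 8:00 = 20:06 on Apr 1.
Dakar is UTC+0, so it is 20:06 on Apr 1.

20:06 on April 1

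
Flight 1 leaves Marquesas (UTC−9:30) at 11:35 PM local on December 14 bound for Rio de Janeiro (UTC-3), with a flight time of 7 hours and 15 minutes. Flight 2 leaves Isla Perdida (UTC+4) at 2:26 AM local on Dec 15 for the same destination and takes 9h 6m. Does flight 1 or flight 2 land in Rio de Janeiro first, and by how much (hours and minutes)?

the second, by 8 hours 48 minutes

Flight 1 in UTC: 11:35 PM + 9:30 = 9:05 AM on Dec 15.
+7 hours and 15 minutes → arrive 4:20 PM UTC on Dec 15.
Flight 2 in UTC: 2:26 AM − 4:00 = 10:26 PM on Dec 14.
+9 hours 6 minutes → arrive 7:32 AM UTC on Dec 15.
Flight 2 lands earlier by 8 hours 48 minutes.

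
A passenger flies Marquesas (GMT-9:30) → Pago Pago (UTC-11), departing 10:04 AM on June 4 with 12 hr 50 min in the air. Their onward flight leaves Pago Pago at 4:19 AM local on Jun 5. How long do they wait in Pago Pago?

6 hours 55 minutes

Convert departure to UTC: 10:04 AM + 9:30 = 7:34 PM UTC on Jun 4.
Add 12 hours and 50 minutes flight time → 8:24 AM UTC (Jun 5).
Pago Pago is UTC−11:00, so local arrival = 8:24 AM − 11:00 = 9:24 PM on Jun 4.
Layover = 4:19 AM − 9:24 PM (+1 day) = 6 hours 55 minutes.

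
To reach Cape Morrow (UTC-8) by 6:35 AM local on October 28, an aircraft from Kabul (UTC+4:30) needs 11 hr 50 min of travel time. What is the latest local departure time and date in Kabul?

Target arrival in UTC: 6:35 AM + 8:00 = 2:35 PM on Oct 28.
Subtract 11 hours 50 minutes → departure 2:45 AM UTC on Oct 28.
Kabul is UTC+4:30: 2:45 AM + 4:30 = 7:15 AM on Oct 28.

7:15 AM on Oct 28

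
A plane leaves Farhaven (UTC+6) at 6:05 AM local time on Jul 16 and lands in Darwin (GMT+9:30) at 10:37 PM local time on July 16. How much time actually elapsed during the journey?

13 hours 2 minutes

Departure in UTC: 6:05 AM − 6:00 = 12:05 AM on Jul 16.
Arrival in UTC: 10:37 PM − 9:30 = 1:07 PM on Jul 16.
Elapsed = 1:07 PM − 12:05 AM = 13 hours 2 minutes.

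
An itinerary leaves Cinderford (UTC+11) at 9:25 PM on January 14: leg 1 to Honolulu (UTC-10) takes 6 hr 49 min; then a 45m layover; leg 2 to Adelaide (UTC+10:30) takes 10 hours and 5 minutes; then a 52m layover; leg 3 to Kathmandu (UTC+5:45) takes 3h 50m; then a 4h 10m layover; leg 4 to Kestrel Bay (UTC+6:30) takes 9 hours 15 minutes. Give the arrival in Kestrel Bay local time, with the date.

Convert departure to UTC: 9:25 PM − 11:00 = 10:25 AM UTC on Jan 14.
Add 6 hours 49 minutes leg 1 → 5:14 PM UTC.
Add 45 minutes layover in Honolulu → 5:59 PM UTC.
Add 10 hours 5 minutes leg 2 → 4:04 AM UTC (Jan 15).
Add 52 minutes layover in Adelaide → 4:56 AM UTC.
Add 3 hours 50 minutes leg 3 → 8:46 AM UTC.
Add 4 hours and 10 minutes layover in Kathmandu → 12:56 PM UTC.
Add 9 hours and 15 minutes leg 4 → 10:11 PM UTC.
Kestrel Bay is UTC+6:30, so local arrival = 10:11 PM + 6:30 = 4:41 AM on Jan 16.

4:41 AM on January 16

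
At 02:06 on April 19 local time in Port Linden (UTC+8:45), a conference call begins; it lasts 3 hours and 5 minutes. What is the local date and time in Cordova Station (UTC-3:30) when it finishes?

16:56 on April 18

Convert start to UTC: 02:06 − 8:45 = 17:21 UTC on Apr 18.
Add 3 hours 5 minutes duration → 20:26 UTC.
Cordova Station is UTC−3:30, so local end time = 20:26 − 3:30 = 16:56 on Apr 18.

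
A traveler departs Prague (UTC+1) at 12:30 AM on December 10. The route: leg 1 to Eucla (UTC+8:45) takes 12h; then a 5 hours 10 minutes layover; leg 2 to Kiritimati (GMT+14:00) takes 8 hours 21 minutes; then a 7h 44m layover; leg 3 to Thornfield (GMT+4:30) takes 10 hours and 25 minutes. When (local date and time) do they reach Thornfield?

11:40 PM on December 11

Convert departure to UTC: 12:30 AM − 1:00 = 11:30 PM UTC on Dec 9.
Add 12 hours leg 1 → 11:30 AM UTC (Dec 10).
Add 5 hours and 10 minutes layover in Eucla → 4:40 PM UTC.
Add 8 hours 21 minutes leg 2 → 1:01 AM UTC (Dec 11).
Add 7 hours 44 minutes layover in Kiritimati → 8:45 AM UTC.
Add 10 hours and 25 minutes leg 3 → 7:10 PM UTC.
Thornfield is UTC+4:30, so local arrival = 7:10 PM + 4:30 = 11:40 PM on Dec 11.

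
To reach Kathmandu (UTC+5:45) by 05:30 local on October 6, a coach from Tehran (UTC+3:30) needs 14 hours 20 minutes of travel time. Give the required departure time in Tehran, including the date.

Target arrival in UTC: 05:30 − 5:45 = 23:45 on Oct 5.
Subtract 14 hours and 20 minutes → departure 09:25 UTC on Oct 5.
Tehran is UTC+3:30: 09:25 + 3:30 = 12:55 on Oct 5.

12:55 on October 5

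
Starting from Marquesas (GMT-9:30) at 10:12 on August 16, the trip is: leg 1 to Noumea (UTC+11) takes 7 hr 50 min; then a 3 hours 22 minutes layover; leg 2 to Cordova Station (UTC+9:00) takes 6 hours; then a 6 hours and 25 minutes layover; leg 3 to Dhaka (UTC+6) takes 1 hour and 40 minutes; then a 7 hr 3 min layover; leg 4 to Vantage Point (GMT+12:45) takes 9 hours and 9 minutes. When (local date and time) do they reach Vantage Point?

Convert departure to UTC: 10:12 + 9:30 = 19:42 UTC on Aug 16.
Add 7 hours 50 minutes leg 1 → 03:32 UTC (Aug 17).
Add 3 hours and 22 minutes layover in Noumea → 06:54 UTC.
Add 6 hours leg 2 → 12:54 UTC.
Add 6 hours and 25 minutes layover in Cordova Station → 19:19 UTC.
Add 1 hour 40 minutes leg 3 → 20:59 UTC.
Add 7 hours 3 minutes layover in Dhaka → 04:02 UTC (Aug 18).
Add 9 hours and 9 minutes leg 4 → 13:11 UTC.
Vantage Point is UTC+12:45, so local arrival = 13:11 + 12:45 = 01:56 on Aug 19.

01:56 on Aug 19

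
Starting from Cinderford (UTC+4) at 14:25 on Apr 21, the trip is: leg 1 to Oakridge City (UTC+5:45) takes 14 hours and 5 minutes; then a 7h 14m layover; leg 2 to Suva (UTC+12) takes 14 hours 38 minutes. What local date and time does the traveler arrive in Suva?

10:22 on Apr 23

Convert departure to UTC: 14:25 − 4:00 = 10:25 UTC on Apr 21.
Add 14 hours 5 minutes leg 1 → 00:30 UTC (Apr 22).
Add 7 hours and 14 minutes layover in Oakridge City → 07:44 UTC.
Add 14 hours 38 minutes leg 2 → 22:22 UTC.
Suva is UTC+12:00, so local arrival = 22:22 + 12:00 = 10:22 on Apr 23.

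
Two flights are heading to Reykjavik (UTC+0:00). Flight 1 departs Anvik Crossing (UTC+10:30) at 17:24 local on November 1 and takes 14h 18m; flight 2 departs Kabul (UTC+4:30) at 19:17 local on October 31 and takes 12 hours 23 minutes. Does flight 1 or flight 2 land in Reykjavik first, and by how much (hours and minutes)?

the second, by 18 hours 2 minutes

Flight 1 in UTC: 17:24 − 10:30 = 06:54 on Nov 1.
+14 hours and 18 minutes → arrive 21:12 UTC on Nov 1.
Flight 2 in UTC: 19:17 − 4:30 = 14:47 on Oct 31.
+12 hours 23 minutes → arrive 03:10 UTC on Nov 1.
Flight 2 lands earlier by 18 hours 2 minutes.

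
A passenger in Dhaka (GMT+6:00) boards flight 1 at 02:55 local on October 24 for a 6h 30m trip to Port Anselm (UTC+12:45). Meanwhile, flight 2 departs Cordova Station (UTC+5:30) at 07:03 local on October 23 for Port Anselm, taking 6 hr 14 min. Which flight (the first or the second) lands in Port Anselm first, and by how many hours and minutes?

the second, by 19 hours 38 minutes

Flight 1 in UTC: 02:55 − 6:00 = 20:55 on Oct 23.
+6 hours and 30 minutes → arrive 03:25 UTC on Oct 24.
Flight 2 in UTC: 07:03 − 5:30 = 01:33 on Oct 23.
+6 hours and 14 minutes → arrive 07:47 UTC on Oct 23.
Flight 2 lands earlier by 19 hours 38 minutes.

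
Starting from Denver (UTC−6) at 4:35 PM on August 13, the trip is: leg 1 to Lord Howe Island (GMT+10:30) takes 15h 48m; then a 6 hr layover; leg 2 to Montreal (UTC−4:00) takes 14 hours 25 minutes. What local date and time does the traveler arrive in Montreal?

Convert departure to UTC: 4:35 PM + 6:00 = 10:35 PM UTC on Aug 13.
Add 15 hours 48 minutes leg 1 → 2:23 PM UTC (Aug 14).
Add 6 hours layover in Lord Howe Island → 8:23 PM UTC.
Add 14 hours and 25 minutes leg 2 → 10:48 AM UTC (Aug 15).
Montreal is UTC−4:00, so local arrival = 10:48 AM − 4:00 = 6:48 AM on Aug 15.

6:48 AM on Aug 15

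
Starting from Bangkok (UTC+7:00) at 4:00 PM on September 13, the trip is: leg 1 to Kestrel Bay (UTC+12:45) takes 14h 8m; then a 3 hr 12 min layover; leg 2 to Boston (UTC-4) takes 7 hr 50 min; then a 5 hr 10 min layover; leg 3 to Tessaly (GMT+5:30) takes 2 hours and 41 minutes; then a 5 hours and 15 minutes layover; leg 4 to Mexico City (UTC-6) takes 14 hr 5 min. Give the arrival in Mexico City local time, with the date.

7:21 AM on September 15

Convert departure to UTC: 4:00 PM − 7:00 = 9:00 AM UTC on Sep 13.
Add 14 hours and 8 minutes leg 1 → 11:08 PM UTC.
Add 3 hours 12 minutes layover in Kestrel Bay → 2:20 AM UTC (Sep 14).
Add 7 hours and 50 minutes leg 2 → 10:10 AM UTC.
Add 5 hours 10 minutes layover in Boston → 3:20 PM UTC.
Add 2 hours 41 minutes leg 3 → 6:01 PM UTC.
Add 5 hours 15 minutes layover in Tessaly → 11:16 PM UTC.
Add 14 hours and 5 minutes leg 4 → 1:21 PM UTC (Sep 15).
Mexico City is UTC−6:00, so local arrival = 1:21 PM − 6:00 = 7:21 AM on Sep 15.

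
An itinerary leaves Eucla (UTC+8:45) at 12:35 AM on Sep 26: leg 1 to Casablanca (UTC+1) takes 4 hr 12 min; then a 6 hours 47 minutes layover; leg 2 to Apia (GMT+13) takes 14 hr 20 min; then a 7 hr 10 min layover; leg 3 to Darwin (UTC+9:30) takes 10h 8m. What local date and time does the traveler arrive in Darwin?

7:57 PM on Sep 27

Convert departure to UTC: 12:35 AM − 8:45 = 3:50 PM UTC on Sep 25.
Add 4 hours 12 minutes leg 1 → 8:02 PM UTC.
Add 6 hours and 47 minutes layover in Casablanca → 2:49 AM UTC (Sep 26).
Add 14 hours 20 minutes leg 2 → 5:09 PM UTC.
Add 7 hours 10 minutes layover in Apia → 12:19 AM UTC (Sep 27).
Add 10 hours 8 minutes leg 3 → 10:27 AM UTC.
Darwin is UTC+9:30, so local arrival = 10:27 AM + 9:30 = 7:57 PM on Sep 27.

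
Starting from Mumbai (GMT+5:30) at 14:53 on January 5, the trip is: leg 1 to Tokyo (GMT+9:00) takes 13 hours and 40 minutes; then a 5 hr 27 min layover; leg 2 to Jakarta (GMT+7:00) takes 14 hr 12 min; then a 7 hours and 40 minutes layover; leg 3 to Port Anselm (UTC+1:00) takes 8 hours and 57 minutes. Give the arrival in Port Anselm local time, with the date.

12:19 on January 7

Convert departure to UTC: 14:53 − 5:30 = 09:23 UTC on Jan 5.
Add 13 hours 40 minutes leg 1 → 23:03 UTC.
Add 5 hours and 27 minutes layover in Tokyo → 04:30 UTC (Jan 6).
Add 14 hours 12 minutes leg 2 → 18:42 UTC.
Add 7 hours 40 minutes layover in Jakarta → 02:22 UTC (Jan 7).
Add 8 hours 57 minutes leg 3 → 11:19 UTC.
Port Anselm is UTC+1:00, so local arrival = 11:19 + 1:00 = 12:19 on Jan 7.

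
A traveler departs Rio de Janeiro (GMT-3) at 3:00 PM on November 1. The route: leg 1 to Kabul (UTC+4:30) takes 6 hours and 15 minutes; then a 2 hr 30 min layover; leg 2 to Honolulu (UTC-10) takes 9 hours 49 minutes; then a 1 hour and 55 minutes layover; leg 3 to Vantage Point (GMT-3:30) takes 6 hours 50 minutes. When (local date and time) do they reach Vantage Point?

Convert departure to UTC: 3:00 PM + 3:00 = 6:00 PM UTC on Nov 1.
Add 6 hours and 15 minutes leg 1 → 12:15 AM UTC (Nov 2).
Add 2 hours and 30 minutes layover in Kabul → 2:45 AM UTC.
Add 9 hours 49 minutes leg 2 → 12:34 PM UTC.
Add 1 hour and 55 minutes layover in Honolulu → 2:29 PM UTC.
Add 6 hours 50 minutes leg 3 → 9:19 PM UTC.
Vantage Point is UTC−3:30, so local arrival = 9:19 PM − 3:30 = 5:49 PM on Nov 2.

5:49 PM on Nov 2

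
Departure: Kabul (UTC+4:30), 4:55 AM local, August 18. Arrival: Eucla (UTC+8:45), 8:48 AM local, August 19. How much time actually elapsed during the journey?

23 hours 38 minutes

Eucla is 4:15 ahead of Kabul.
Clock-face elapsed time (ignoring zones) is 27 hours 53 minutes.
Actual elapsed = 27 hours 53 minutes − 4:15 = 23 hours 38 minutes.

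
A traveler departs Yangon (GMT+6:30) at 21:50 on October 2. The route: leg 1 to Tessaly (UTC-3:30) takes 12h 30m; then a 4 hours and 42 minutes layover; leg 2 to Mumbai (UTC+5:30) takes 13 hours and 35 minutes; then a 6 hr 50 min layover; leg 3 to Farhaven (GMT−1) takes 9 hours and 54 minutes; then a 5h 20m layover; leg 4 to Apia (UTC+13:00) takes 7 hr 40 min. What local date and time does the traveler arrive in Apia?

Convert departure to UTC: 21:50 − 6:30 = 15:20 UTC on Oct 2.
Add 12 hours and 30 minutes leg 1 → 03:50 UTC (Oct 3).
Add 4 hours 42 minutes layover in Tessaly → 08:32 UTC.
Add 13 hours and 35 minutes leg 2 → 22:07 UTC.
Add 6 hours 50 minutes layover in Mumbai → 04:57 UTC (Oct 4).
Add 9 hours 54 minutes leg 3 → 14:51 UTC.
Add 5 hours and 20 minutes layover in Farhaven → 20:11 UTC.
Add 7 hours 40 minutes leg 4 → 03:51 UTC (Oct 5).
Apia is UTC+13:00, so local arrival = 03:51 + 13:00 = 16:51 on Oct 5.

16:51 on October 5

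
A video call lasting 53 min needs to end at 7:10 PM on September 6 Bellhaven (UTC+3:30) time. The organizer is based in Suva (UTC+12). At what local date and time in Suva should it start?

2:47 AM on September 7

Target end time in UTC: 7:10 PM − 3:30 = 3:40 PM on Sep 6.
Subtract 53 minutes → start 2:47 PM UTC on Sep 6.
Suva is UTC+12:00: 2:47 PM + 12:00 = 2:47 AM on Sep 7.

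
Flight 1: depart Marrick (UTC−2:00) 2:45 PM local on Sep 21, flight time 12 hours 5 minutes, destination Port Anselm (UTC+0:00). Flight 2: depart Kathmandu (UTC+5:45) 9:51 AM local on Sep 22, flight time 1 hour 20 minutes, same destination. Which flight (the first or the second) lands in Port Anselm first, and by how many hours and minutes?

the first, by 36 minutes

Flight 1 in UTC: 2:45 PM + 2:00 = 4:45 PM on Sep 21.
+12 hours and 5 minutes → arrive 4:50 AM UTC on Sep 22.
Flight 2 in UTC: 9:51 AM − 5:45 = 4:06 AM on Sep 22.
+1 hour 20 minutes → arrive 5:26 AM UTC on Sep 22.
Flight 1 lands earlier by 36 minutes.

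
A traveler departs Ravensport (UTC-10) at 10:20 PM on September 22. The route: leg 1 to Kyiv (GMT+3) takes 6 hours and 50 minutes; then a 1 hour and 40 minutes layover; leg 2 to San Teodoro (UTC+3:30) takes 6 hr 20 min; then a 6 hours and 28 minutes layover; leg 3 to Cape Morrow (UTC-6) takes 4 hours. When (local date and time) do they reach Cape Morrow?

3:38 AM on Sep 24

Convert departure to UTC: 10:20 PM + 10:00 = 8:20 AM UTC on Sep 23.
Add 6 hours 50 minutes leg 1 → 3:10 PM UTC.
Add 1 hour and 40 minutes layover in Kyiv → 4:50 PM UTC.
Add 6 hours 20 minutes leg 2 → 11:10 PM UTC.
Add 6 hours and 28 minutes layover in San Teodoro → 5:38 AM UTC (Sep 24).
Add 4 hours leg 3 → 9:38 AM UTC.
Cape Morrow is UTC−6:00, so local arrival = 9:38 AM − 6:00 = 3:38 AM on Sep 24.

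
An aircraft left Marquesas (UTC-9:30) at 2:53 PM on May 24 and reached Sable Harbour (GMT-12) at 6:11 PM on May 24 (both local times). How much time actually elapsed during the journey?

Departure in UTC: 2:53 PM + 9:30 = 12:23 AM on May 25.
Arrival in UTC: 6:11 PM + 12:00 = 6:11 AM on May 25.
Elapsed = 6:11 AM − 12:23 AM = 5 hours 48 minutes.

5 hours 48 minutes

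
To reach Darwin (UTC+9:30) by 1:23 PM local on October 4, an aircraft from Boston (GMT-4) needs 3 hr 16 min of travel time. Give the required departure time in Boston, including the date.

Target arrival in UTC: 1:23 PM − 9:30 = 3:53 AM on Oct 4.
Subtract 3 hours and 16 minutes → departure 12:37 AM UTC on Oct 4.
Boston is UTC−4:00: 12:37 AM − 4:00 = 8:37 PM on Oct 3.

8:37 PM on October 3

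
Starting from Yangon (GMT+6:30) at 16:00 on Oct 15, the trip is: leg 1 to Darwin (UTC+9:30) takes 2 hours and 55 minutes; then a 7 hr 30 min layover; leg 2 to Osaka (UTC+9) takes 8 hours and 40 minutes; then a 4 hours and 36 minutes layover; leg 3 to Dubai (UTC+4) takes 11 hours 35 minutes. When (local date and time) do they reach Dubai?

Convert departure to UTC: 16:00 − 6:30 = 09:30 UTC on Oct 15.
Add 2 hours 55 minutes leg 1 → 12:25 UTC.
Add 7 hours 30 minutes layover in Darwin → 19:55 UTC.
Add 8 hours and 40 minutes leg 2 → 04:35 UTC (Oct 16).
Add 4 hours and 36 minutes layover in Osaka → 09:11 UTC.
Add 11 hours and 35 minutes leg 3 → 20:46 UTC.
Dubai is UTC+4:00, so local arrival = 20:46 + 4:00 = 00:46 on Oct 17.

00:46 on October 17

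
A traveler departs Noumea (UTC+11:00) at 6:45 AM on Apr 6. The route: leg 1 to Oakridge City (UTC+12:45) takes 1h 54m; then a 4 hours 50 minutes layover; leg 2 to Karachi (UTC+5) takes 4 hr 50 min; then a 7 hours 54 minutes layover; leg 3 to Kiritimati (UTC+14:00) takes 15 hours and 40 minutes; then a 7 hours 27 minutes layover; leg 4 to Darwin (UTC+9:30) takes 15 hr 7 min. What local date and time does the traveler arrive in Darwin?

Convert departure to UTC: 6:45 AM − 11:00 = 7:45 PM UTC on Apr 5.
Add 1 hour and 54 minutes leg 1 → 9:39 PM UTC.
Add 4 hours 50 minutes layover in Oakridge City → 2:29 AM UTC (Apr 6).
Add 4 hours and 50 minutes leg 2 → 7:19 AM UTC.
Add 7 hours 54 minutes layover in Karachi → 3:13 PM UTC.
Add 15 hours 40 minutes leg 3 → 6:53 AM UTC (Apr 7).
Add 7 hours 27 minutes layover in Kiritimati → 2:20 PM UTC.
Add 15 hours 7 minutes leg 4 → 5:27 AM UTC (Apr 8).
Darwin is UTC+9:30, so local arrival = 5:27 AM + 9:30 = 2:57 PM on Apr 8.

2:57 PM on Apr 8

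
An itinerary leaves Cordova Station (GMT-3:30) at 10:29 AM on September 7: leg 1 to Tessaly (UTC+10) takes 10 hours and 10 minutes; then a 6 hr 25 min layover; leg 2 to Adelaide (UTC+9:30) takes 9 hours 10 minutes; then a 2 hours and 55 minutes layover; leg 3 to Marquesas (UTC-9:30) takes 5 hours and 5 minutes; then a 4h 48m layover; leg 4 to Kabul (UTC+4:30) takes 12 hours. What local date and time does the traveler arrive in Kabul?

9:02 PM on September 9

Convert departure to UTC: 10:29 AM + 3:30 = 1:59 PM UTC on Sep 7.
Add 10 hours 10 minutes leg 1 → 12:09 AM UTC (Sep 8).
Add 6 hours and 25 minutes layover in Tessaly → 6:34 AM UTC.
Add 9 hours 10 minutes leg 2 → 3:44 PM UTC.
Add 2 hours and 55 minutes layover in Adelaide → 6:39 PM UTC.
Add 5 hours 5 minutes leg 3 → 11:44 PM UTC.
Add 4 hours 48 minutes layover in Marquesas → 4:32 AM UTC (Sep 9).
Add 12 hours leg 4 → 4:32 PM UTC.
Kabul is UTC+4:30, so local arrival = 4:32 PM + 4:30 = 9:02 PM on Sep 9.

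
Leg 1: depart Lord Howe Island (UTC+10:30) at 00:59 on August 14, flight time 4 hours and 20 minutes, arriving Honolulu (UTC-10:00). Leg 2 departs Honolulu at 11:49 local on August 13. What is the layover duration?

Convert departure to UTC: 00:59 − 10:30 = 14:29 UTC on Aug 13.
Add 4 hours and 20 minutes flight time → 18:49 UTC.
Honolulu is UTC−10:00, so local arrival = 18:49 − 10:00 = 08:49 on Aug 13.
Layover = 11:49 − 08:49 = 3 hours.

3 hours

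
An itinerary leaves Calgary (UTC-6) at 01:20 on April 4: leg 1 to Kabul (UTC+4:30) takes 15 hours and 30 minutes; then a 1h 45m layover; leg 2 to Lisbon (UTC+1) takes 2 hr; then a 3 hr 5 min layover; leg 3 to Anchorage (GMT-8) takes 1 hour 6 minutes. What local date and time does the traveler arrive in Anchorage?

Convert departure to UTC: 01:20 + 6:00 = 07:20 UTC on Apr 4.
Add 15 hours 30 minutes leg 1 → 22:50 UTC.
Add 1 hour and 45 minutes layover in Kabul → 00:35 UTC (Apr 5).
Add 2 hours leg 2 → 02:35 UTC.
Add 3 hours and 5 minutes layover in Lisbon → 05:40 UTC.
Add 1 hour and 6 minutes leg 3 → 06:46 UTC.
Anchorage is UTC−8:00, so local arrival = 06:46 − 8:00 = 22:46 on Apr 4.

22:46 on Apr 4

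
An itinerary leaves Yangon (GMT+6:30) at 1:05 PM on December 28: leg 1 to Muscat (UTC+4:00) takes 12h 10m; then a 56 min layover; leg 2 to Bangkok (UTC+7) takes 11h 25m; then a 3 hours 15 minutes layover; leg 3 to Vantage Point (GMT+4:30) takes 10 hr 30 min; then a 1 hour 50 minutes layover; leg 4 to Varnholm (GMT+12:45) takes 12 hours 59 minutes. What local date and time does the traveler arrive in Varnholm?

12:25 AM on December 31

Convert departure to UTC: 1:05 PM − 6:30 = 6:35 AM UTC on Dec 28.
Add 12 hours and 10 minutes leg 1 → 6:45 PM UTC.
Add 56 minutes layover in Muscat → 7:41 PM UTC.
Add 11 hours 25 minutes leg 2 → 7:06 AM UTC (Dec 29).
Add 3 hours and 15 minutes layover in Bangkok → 10:21 AM UTC.
Add 10 hours 30 minutes leg 3 → 8:51 PM UTC.
Add 1 hour and 50 minutes layover in Vantage Point → 10:41 PM UTC.
Add 12 hours and 59 minutes leg 4 → 11:40 AM UTC (Dec 30).
Varnholm is UTC+12:45, so local arrival = 11:40 AM + 12:45 = 12:25 AM on Dec 31.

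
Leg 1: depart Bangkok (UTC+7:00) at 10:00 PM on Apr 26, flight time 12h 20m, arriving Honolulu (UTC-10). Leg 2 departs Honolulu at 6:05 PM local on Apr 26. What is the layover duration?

Convert departure to UTC: 10:00 PM − 7:00 = 3:00 PM UTC on Apr 26.
Add 12 hours 20 minutes flight time → 3:20 AM UTC (Apr 27).
Honolulu is UTC−10:00, so local arrival = 3:20 AM − 10:00 = 5:20 PM on Apr 26.
Layover = 6:05 PM − 5:20 PM = 45 minutes.

45 minutes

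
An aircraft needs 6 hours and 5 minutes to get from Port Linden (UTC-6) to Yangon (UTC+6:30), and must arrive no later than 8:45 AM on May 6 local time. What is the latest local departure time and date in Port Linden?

2:10 PM on May 5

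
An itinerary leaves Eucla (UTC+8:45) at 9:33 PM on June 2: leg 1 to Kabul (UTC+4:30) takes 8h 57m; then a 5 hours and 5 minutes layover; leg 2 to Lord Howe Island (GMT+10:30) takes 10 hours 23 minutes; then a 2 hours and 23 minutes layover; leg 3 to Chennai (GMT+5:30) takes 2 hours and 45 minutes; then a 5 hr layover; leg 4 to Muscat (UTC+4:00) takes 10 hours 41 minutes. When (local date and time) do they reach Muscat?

Convert departure to UTC: 9:33 PM − 8:45 = 12:48 PM UTC on Jun 2.
Add 8 hours 57 minutes leg 1 → 9:45 PM UTC.
Add 5 hours 5 minutes layover in Kabul → 2:50 AM UTC (Jun 3).
Add 10 hours and 23 minutes leg 2 → 1:13 PM UTC.
Add 2 hours 23 minutes layover in Lord Howe Island → 3:36 PM UTC.
Add 2 hours and 45 minutes leg 3 → 6:21 PM UTC.
Add 5 hours layover in Chennai → 11:21 PM UTC.
Add 10 hours 41 minutes leg 4 → 10:02 AM UTC (Jun 4).
Muscat is UTC+4:00, so local arrival = 10:02 AM + 4:00 = 2:02 PM on Jun 4.

2:02 PM on June 4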